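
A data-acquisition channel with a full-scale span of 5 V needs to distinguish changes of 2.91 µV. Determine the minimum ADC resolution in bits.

21 bits

Number of steps required ≥ 5 V / 2.91 µV = 1718213.06.
Need 2^N ≥ 1718213.06; 2^20 = 1048576, 2^21 = 2097152.
Minimum N = 21.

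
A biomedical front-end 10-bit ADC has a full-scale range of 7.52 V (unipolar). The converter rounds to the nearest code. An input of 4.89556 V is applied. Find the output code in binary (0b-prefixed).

code 0b1010011011 (decimal 667)

LSB = 7.52 V / 1024 = 7.344 mV.
(V_in − V_low)/LSB = (4.89556 − 0) / 0.00734375 = 666.629.
round(666.629) = 667.
In binary (0b-prefixed): 0b1010011011.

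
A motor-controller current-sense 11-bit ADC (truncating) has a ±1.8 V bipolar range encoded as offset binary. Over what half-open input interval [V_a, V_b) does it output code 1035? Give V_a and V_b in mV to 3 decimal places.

[19.336 mV, 21.094 mV)

LSB = 3.6/2^11 = 1.758 mV.
V_a = V_low + 1035·LSB = 0.0193359 V; V_b = V_low + 1036·LSB = 0.0210938 V.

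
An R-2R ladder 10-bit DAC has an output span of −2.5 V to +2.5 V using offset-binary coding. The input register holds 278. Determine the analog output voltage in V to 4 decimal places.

LSB = 5 V / 2^10 = 4.883 mV.
V_out = (−2.5) + 278 × 0.00488281 V = -1.14258 V.

-1.1426 V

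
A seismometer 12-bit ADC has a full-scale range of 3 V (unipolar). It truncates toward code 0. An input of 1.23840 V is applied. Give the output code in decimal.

Full-scale span = 3 V; LSB = 3/2^12 = 0.732 mV.
(1.23840 − 0) / 0.000732422 = 1690.829 LSBs.
Floor → code 1690.

code 1690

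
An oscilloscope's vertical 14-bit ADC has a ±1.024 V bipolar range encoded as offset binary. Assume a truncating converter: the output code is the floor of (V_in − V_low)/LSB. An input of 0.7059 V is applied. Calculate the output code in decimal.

Full-scale span = 2.048 V; LSB = 2.048/2^14 = 125.00 µV.
(V_in − V_low)/LSB = (0.7059 − (−1.024)) / 0.000125 = 13839.200.
Floor → code 13839.

code 13839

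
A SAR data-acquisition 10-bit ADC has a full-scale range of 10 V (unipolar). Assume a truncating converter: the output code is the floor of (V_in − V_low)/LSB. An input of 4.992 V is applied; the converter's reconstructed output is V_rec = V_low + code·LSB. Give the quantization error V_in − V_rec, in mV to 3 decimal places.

1.766 mV

One LSB is 10 V / 1024 = 9.766 mV.
(V_in − V_low)/LSB = (4.992 − 0)/0.00976562 = 511.1808 → code 511 (floor).
Reconstructed: 4.9902344 V.
Difference: 0.00176563 V → 1.766 mV.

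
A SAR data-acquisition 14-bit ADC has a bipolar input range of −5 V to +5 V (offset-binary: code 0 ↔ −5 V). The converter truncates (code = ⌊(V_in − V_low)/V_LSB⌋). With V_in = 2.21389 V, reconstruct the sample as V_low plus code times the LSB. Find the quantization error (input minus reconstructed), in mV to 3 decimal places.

0.145 mV

LSB = 10/2^14 = 0.610 mV.
(2.21389 − (−5))/0.000610352 = 11819.2374; ⌊·⌋ gives code 11819.
V_rec = (−5) + 11819·0.000610352 = 2.2137451 V.
V_in − V_rec = 0.000144883 V = 0.145 mV.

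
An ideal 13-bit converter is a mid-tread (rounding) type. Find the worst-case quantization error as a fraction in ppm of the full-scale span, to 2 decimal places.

Rounding → worst-case error = ½ LSB = V_FS/2^14, so 1e+06/16384 = 61.0352 ppm of full scale.

61.04 ppm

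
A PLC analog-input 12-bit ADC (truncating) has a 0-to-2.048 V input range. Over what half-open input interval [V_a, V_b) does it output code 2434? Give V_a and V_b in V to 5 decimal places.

LSB = 2.048/2^12 = 0.500 mV.
V_a = V_low + 2434·LSB = 1.217 V; V_b = V_low + 2435·LSB = 1.2175 V.

[1.21700 V, 1.21750 V)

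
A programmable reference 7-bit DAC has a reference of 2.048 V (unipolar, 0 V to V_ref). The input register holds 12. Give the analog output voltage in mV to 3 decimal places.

LSB = 2.048 V / 2^7 = 16.000 mV.
V_out = 0 + 12 × 0.016 V = 0.192 V.
= 192.000 mV.

192.000 mV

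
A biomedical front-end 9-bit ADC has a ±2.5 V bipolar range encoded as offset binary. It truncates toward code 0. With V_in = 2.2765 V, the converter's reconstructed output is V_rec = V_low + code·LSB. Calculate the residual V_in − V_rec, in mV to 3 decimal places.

LSB = 5/2^9 = 9.766 mV.
(V_in − V_low)/LSB = (2.2765 − (−2.5))/0.00976562 = 489.1136 → code 489 (floor).
V_rec = (−2.5) + 489·0.00976562 = 2.2753906 V.
Difference: 0.00110937 V → 1.109 mV.

1.109 mV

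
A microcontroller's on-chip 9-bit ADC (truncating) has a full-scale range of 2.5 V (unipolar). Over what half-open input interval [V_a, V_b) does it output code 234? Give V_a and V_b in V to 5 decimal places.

[1.14258 V, 1.14746 V)

LSB = 2.5/2^9 = 4.883 mV.
V_a = V_low + 234·LSB = 1.14258 V; V_b = V_low + 235·LSB = 1.14746 V.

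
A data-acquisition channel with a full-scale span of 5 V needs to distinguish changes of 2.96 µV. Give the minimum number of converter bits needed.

Number of steps required ≥ 5 V / 2.96 µV = 1689189.19.
Need 2^N ≥ 1689189.19; 2^20 = 1048576, 2^21 = 2097152.
Minimum N = 21.

21 bits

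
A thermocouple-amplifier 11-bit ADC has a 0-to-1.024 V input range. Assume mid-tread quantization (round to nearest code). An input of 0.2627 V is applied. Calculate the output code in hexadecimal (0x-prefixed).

code 0x20D (decimal 525)

LSB = 1.024 V / 2048 = 0.500 mV.
(0.2627 − 0) / 0.0005 = 525.400 LSBs.
So the output code is 525.
In hexadecimal (0x-prefixed): 0x20D.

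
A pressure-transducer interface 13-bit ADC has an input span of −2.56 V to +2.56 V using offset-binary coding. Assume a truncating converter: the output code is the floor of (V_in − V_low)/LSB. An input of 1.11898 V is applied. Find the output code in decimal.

code 5886

Full-scale span = 5.12 V; LSB = 5.12/2^13 = 0.625 mV.
(V_in − V_low)/LSB = (1.11898 − (−2.56)) / 0.000625 = 5886.368.
Floor → code 5886.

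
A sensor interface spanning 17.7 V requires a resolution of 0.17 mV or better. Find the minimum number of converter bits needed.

Number of steps required ≥ 17.7 V / 0.17 mV = 104117.65.
Need 2^N ≥ 104117.65; 2^16 = 65536, 2^17 = 131072.
Minimum N = 17.

17 bits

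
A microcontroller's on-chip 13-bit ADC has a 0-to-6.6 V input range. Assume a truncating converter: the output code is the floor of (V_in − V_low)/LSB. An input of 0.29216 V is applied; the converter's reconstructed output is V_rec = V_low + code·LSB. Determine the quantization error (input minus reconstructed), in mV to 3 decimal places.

0.510 mV

LSB = 6.6/2^13 = 0.806 mV.
(0.29216 − 0)/0.000805664 = 362.6325; ⌊·⌋ gives code 362.
Code 362 maps back to 0 + 362×0.000805664 V = 0.29165039 V.
Difference: 0.000509609 V → 0.510 mV.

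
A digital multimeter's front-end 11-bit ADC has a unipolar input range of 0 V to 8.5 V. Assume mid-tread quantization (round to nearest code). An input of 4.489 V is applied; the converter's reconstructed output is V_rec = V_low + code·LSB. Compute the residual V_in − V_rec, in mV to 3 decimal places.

-1.723 mV

LSB = 8.5/2^11 = 4.150 mV.
Scaled input = 1081.5849 LSBs, so code = 1082.
V_rec = 0 + 1082·0.00415039 = 4.4907227 V.
V_in − V_rec = -0.00172266 V = -1.723 mV.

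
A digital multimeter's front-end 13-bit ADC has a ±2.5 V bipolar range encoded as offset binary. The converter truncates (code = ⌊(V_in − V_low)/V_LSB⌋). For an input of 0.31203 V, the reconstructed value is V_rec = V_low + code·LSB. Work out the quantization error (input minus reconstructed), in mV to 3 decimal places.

Step size: 5 V ÷ 2^13 = 0.610 mV.
(V_in − V_low)/LSB = (0.31203 − (−2.5))/0.000610352 = 4607.2300 → code 4607 (floor).
Code 4607 maps back to (−2.5) + 4607×0.000610352 V = 0.31188965 V.
Error = 0.31203 − 0.31188965 = 0.000140352 V = 0.140 mV.

0.140 mV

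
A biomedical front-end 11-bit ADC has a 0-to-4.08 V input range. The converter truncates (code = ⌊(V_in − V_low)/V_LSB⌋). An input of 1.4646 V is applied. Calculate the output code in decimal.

code 735

Full-scale span = 4.08 V; LSB = 4.08/2^11 = 1.992 mV.
Input sits at 735.172 steps above V_low.
⌊·⌋(735.172) = 735.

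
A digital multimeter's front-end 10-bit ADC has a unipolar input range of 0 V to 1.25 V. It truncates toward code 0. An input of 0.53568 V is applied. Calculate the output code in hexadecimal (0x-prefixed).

code 0x1B6 (decimal 438)

LSB = 1.25 V / 1024 = 1.221 mV.
(0.53568 − 0) / 0.0012207 = 438.829 LSBs.
⌊·⌋(438.829) = 438.
In hexadecimal (0x-prefixed): 0x1B6.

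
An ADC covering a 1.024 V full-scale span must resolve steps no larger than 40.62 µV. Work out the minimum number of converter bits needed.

Number of steps required ≥ 1.024 V / 40.62 µV = 25209.26.
Need 2^N ≥ 25209.26; 2^14 = 16384, 2^15 = 32768.
Minimum N = 15.

15 bits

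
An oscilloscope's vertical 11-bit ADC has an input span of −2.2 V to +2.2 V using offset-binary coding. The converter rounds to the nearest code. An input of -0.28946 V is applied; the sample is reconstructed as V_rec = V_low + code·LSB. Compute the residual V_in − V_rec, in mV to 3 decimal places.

0.579 mV

Step size: 4.4 V ÷ 2^11 = 2.148 mV.
Scaled input = 889.2695 LSBs, so code = 889.
V_rec = (−2.2) + 889·0.00214844 = -0.29003906 V.
Difference: 0.000579063 V → 0.579 mV.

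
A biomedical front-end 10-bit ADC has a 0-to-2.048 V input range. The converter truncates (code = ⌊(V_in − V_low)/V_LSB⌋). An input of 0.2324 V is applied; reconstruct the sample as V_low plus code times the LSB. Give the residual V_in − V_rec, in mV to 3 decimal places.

Step size: 2.048 V ÷ 2^10 = 2.000 mV.
(V_in − V_low)/LSB = (0.2324 − 0)/0.002 = 116.2000 → code 116 (floor).
Reconstructed: 0.232 V.
Error = 0.2324 − 0.232 = 0.0004 V = 0.400 mV.

0.400 mV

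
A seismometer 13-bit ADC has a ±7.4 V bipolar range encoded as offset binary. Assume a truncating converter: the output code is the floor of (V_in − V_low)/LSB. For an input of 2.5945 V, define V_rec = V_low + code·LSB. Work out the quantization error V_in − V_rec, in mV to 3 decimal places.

0.164 mV

Step size: 14.8 V ÷ 2^13 = 1.807 mV.
Scaled input = 5532.0908 LSBs, so code = 5532.
V_rec = (−7.4) + 5532·0.00180664 = 2.5943359 V.
Difference: 0.000164063 V → 0.164 mV.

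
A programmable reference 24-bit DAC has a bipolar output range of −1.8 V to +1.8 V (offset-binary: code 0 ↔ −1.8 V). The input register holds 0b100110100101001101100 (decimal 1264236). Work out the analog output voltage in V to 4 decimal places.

LSB = 3.6 V / 2^24 = 0.21 µV.
Code 0b100110100101001101100 = 1264236 decimal.
V_out = (−1.8) + 1264236 × 2.14577e-07 V = -1.52872 V.

-1.5287 V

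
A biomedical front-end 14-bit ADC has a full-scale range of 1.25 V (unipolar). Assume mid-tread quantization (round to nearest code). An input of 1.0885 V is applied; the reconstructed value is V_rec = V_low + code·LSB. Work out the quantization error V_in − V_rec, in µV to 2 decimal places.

Step size: 1.25 V ÷ 2^14 = 76.29 µV.
(1.0885 − 0)/7.62939e-05 = 14267.1872; round gives code 14267.
Code 14267 maps back to 0 + 14267×7.62939e-05 V = 1.0884857 V.
V_in − V_rec = 1.42822e-05 V = 14.28 µV.

14.28 µV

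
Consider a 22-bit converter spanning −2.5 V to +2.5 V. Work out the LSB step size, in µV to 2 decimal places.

1.19 µV

Full-scale span = 5 V.
LSB = 5 / 2^22 = 5 / 4194304 = 1.19209e-06 V = 1.19 µV.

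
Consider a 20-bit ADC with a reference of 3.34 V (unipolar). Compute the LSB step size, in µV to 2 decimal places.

3.19 µV

Full-scale span = 3.34 V.
LSB = 3.34 / 2^20 = 3.34 / 1048576 = 3.18527e-06 V = 3.19 µV.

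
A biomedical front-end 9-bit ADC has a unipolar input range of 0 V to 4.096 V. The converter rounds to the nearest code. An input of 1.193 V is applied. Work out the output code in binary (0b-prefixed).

code 0b10010101 (decimal 149)

LSB = 4.096 V / 512 = 8.000 mV.
(1.193 − 0) / 0.008 = 149.125 LSBs.
round(149.125) = 149.
In binary (0b-prefixed): 0b10010101.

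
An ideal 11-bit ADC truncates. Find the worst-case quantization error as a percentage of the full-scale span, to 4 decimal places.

0.0488 %

Truncating → worst-case error = 1 LSB = V_FS/2^11, so 100/2048 = 0.0488281 % of full scale.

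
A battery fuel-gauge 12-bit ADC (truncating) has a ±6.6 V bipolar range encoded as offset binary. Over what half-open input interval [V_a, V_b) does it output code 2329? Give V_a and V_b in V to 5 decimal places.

[0.90557 V, 0.90879 V)

LSB = 13.2/2^12 = 3.223 mV.
V_a = V_low + 2329·LSB = 0.905566 V; V_b = V_low + 2330·LSB = 0.908789 V.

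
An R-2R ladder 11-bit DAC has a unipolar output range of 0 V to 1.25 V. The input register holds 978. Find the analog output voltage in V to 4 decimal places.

0.5969 V

LSB = 1.25 V / 2^11 = 0.610 mV.
V_out = 0 + 978 × 0.000610352 V = 0.596924 V.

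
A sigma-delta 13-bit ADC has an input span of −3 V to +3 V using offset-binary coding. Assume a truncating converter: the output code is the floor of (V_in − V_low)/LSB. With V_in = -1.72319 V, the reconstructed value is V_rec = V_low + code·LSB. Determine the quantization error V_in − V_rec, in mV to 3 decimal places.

0.199 mV

Step size: 6 V ÷ 2^13 = 0.732 mV.
Scaled input = 1743.2713 LSBs, so code = 1743.
Code 1743 maps back to (−3) + 1743×0.000732422 V = -1.7233887 V.
Error = -1.72319 − (−1.7233887) = 0.000198672 V = 0.199 mV.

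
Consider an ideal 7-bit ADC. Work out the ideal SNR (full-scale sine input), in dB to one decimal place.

43.9 dB

SNR ≈ 6.02·N + 1.76 dB = 6.02·7 + 1.76 = 43.90 dB.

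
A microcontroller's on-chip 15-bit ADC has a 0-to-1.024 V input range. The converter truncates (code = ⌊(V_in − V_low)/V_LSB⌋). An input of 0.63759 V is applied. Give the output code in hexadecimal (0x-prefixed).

code 0x4FB2 (decimal 20402)

With 32768 levels over 1.024 V, one step is 31.25 µV.
Input sits at 20402.880 steps above V_low.
Floor → code 20402.
In hexadecimal (0x-prefixed): 0x4FB2.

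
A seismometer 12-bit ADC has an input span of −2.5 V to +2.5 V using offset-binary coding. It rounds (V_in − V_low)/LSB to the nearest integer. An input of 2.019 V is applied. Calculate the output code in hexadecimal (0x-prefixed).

Full-scale span = 5 V; LSB = 5/2^12 = 1.221 mV.
(V_in − V_low)/LSB = (2.019 − (−2.5)) / 0.0012207 = 3701.965.
round(3701.965) = 3702.
In hexadecimal (0x-prefixed): 0xE76.

code 0xE76 (decimal 3702)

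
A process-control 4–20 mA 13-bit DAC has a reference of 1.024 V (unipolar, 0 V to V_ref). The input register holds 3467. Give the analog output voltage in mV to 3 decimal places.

433.375 mV

LSB = 1.024 V / 2^13 = 125.00 µV.
V_out = 0 + 3467 × 0.000125 V = 0.433375 V.
= 433.375 mV.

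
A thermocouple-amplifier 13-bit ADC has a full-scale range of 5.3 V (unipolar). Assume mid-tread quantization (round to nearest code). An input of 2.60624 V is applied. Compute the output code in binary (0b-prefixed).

Full-scale span = 5.3 V; LSB = 5.3/2^13 = 0.647 mV.
Input sits at 4028.362 steps above V_low.
So the output code is 4028.
In binary (0b-prefixed): 0b111110111100.

code 0b111110111100 (decimal 4028)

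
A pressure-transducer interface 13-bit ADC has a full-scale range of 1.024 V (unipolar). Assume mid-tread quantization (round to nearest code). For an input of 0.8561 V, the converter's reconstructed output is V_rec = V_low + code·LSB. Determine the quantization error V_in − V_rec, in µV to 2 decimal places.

LSB = 1.024/2^13 = 125.00 µV.
Scaled input = 6848.8000 LSBs, so code = 6849.
V_rec = 0 + 6849·0.000125 = 0.856125 V.
Error = 0.8561 − 0.856125 = -2.5e-05 V = -25.00 µV.

-25.00 µV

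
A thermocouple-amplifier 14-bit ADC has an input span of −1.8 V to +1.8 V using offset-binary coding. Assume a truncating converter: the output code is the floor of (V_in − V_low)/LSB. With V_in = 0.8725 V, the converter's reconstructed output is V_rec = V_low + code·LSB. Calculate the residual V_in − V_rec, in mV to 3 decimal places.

Step size: 3.6 V ÷ 2^14 = 219.73 µV.
(0.8725 − (−1.8))/0.000219727 = 12162.8444; ⌊·⌋ gives code 12162.
V_rec = (−1.8) + 12162·0.000219727 = 0.87231445 V.
Difference: 0.000185547 V → 0.186 mV.

0.186 mV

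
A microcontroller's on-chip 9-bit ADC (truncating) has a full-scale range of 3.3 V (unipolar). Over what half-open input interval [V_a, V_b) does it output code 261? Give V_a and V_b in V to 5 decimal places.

[1.68223 V, 1.68867 V)

LSB = 3.3/2^9 = 6.445 mV.
V_a = V_low + 261·LSB = 1.68223 V; V_b = V_low + 262·LSB = 1.68867 V.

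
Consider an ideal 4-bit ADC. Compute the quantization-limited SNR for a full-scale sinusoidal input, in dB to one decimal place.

SNR ≈ 6.02·N + 1.76 dB = 6.02·4 + 1.76 = 25.84 dB.

25.8 dB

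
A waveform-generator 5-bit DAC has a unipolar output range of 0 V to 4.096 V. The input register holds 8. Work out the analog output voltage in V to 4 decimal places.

1.0240 V

LSB = 4.096 V / 2^5 = 128.000 mV.
V_out = 0 + 8 × 0.128 V = 1.024 V.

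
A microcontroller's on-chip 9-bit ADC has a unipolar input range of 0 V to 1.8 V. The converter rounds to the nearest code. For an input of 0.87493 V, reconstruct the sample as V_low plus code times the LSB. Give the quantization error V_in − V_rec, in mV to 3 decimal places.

-0.461 mV

Step size: 1.8 V ÷ 2^9 = 3.516 mV.
Scaled input = 248.8690 LSBs, so code = 249.
Reconstructed: 0.87539062 V.
V_in − V_rec = -0.000460625 V = -0.461 mV.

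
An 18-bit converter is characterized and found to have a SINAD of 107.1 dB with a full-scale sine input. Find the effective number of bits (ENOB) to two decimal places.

ENOB = (SINAD − 1.76) / 6.02 = (107.1 − 1.76)/6.02 = 17.498.

17.50 bits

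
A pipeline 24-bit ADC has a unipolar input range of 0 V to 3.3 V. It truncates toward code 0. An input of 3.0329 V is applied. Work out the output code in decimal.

code 15419278

Full-scale span = 3.3 V; LSB = 3.3/2^24 = 0.20 µV.
(3.0329 − 0) / 1.96695e-07 = 15419278.305 LSBs.
Floor → code 15419278.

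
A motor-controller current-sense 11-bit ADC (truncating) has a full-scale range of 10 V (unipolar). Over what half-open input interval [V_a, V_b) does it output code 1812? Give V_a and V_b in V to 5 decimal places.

[8.84766 V, 8.85254 V)

LSB = 10/2^11 = 4.883 mV.
V_a = V_low + 1812·LSB = 8.84766 V; V_b = V_low + 1813·LSB = 8.85254 V.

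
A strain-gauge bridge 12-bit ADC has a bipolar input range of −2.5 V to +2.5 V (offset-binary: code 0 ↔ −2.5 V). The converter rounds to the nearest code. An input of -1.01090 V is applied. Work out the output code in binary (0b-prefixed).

LSB = 5 V / 4096 = 1.221 mV.
(V_in − V_low)/LSB = (-1.01090 − (−2.5)) / 0.0012207 = 1219.871.
So the output code is 1220.
In binary (0b-prefixed): 0b10011000100.

code 0b10011000100 (decimal 1220)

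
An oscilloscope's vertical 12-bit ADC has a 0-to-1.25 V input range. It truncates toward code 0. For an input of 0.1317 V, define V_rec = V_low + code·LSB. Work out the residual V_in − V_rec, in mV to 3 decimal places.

LSB = 1.25/2^12 = 305.18 µV.
(V_in − V_low)/LSB = (0.1317 − 0)/0.000305176 = 431.5546 → code 431 (floor).
Reconstructed: 0.13153076 V.
Error = 0.1317 − 0.13153076 = 0.000169238 V = 0.169 mV.

0.169 mV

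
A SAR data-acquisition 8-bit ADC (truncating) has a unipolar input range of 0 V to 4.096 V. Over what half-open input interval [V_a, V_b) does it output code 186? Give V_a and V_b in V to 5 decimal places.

[2.97600 V, 2.99200 V)

LSB = 4.096/2^8 = 16.000 mV.
V_a = V_low + 186·LSB = 2.976 V; V_b = V_low + 187·LSB = 2.992 V.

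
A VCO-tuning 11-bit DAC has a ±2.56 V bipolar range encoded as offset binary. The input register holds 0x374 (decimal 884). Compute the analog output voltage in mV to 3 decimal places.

-350.000 mV

LSB = 5.12 V / 2^11 = 2.500 mV.
Code 0x374 = 884 decimal.
V_out = (−2.56) + 884 × 0.0025 V = -0.35 V.
= -350.000 mV.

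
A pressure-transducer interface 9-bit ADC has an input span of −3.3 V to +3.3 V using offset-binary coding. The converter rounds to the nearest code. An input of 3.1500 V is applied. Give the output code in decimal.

Full-scale span = 6.6 V; LSB = 6.6/2^9 = 12.891 mV.
(3.1500 − (−3.3)) / 0.0128906 = 500.364 LSBs.
Round → code 500.

code 500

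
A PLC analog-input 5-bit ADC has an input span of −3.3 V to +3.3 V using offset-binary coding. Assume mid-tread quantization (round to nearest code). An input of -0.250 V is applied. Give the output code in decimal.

LSB = 6.6 V / 32 = 206.250 mV.
(V_in − V_low)/LSB = (-0.250 − (−3.3)) / 0.20625 = 14.788.
So the output code is 15.

code 15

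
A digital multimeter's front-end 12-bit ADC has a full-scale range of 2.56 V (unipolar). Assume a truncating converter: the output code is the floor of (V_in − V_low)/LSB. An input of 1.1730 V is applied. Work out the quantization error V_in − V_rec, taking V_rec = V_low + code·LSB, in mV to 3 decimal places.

LSB = 2.56/2^12 = 0.625 mV.
Scaled input = 1876.8000 LSBs, so code = 1876.
Code 1876 maps back to 0 + 1876×0.000625 V = 1.1725 V.
Difference: 0.0005 V → 0.500 mV.

0.500 mV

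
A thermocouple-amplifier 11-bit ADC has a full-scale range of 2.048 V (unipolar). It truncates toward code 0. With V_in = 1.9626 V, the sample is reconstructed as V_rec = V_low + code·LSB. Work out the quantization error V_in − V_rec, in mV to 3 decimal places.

One LSB is 2.048 V / 2048 = 1.000 mV.
(V_in − V_low)/LSB = (1.9626 − 0)/0.001 = 1962.6000 → code 1962 (floor).
V_rec = 0 + 1962·0.001 = 1.962 V.
Error = 1.9626 − 1.962 = 0.0006 V = 0.600 mV.

0.600 mV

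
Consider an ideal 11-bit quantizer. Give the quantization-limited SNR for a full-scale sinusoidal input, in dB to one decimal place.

68.0 dB

SNR ≈ 6.02·N + 1.76 dB = 6.02·11 + 1.76 = 67.98 dB.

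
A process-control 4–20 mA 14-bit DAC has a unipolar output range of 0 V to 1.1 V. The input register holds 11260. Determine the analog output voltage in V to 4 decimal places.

0.7560 V

LSB = 1.1 V / 2^14 = 67.14 µV.
V_out = 0 + 11260 × 6.71387e-05 V = 0.755981 V.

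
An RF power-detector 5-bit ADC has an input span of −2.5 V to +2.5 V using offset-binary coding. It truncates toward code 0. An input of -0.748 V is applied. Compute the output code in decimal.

Full-scale span = 5 V; LSB = 5/2^5 = 156.250 mV.
(V_in − V_low)/LSB = (-0.748 − (−2.5)) / 0.15625 = 11.213.
Floor → code 11.

code 11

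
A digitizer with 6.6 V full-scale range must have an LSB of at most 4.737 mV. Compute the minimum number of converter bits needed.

11 bits

Number of steps required ≥ 6.6 V / 4.737 mV = 1393.29.
Need 2^N ≥ 1393.29; 2^10 = 1024, 2^11 = 2048.
Minimum N = 11.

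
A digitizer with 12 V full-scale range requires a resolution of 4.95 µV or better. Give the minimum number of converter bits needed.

Number of steps required ≥ 12 V / 4.95 µV = 2424242.42.
Need 2^N ≥ 2424242.42; 2^21 = 2097152, 2^22 = 4194304.
Minimum N = 22.

22 bits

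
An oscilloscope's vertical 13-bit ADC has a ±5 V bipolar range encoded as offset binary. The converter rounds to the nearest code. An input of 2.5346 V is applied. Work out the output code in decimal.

Full-scale span = 10 V; LSB = 10/2^13 = 1.221 mV.
Input sits at 6172.344 steps above V_low.
round(6172.344) = 6172.

code 6172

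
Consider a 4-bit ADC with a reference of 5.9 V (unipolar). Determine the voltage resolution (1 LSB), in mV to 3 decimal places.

368.750 mV

Full-scale span = 5.9 V.
LSB = 5.9 / 2^4 = 5.9 / 16 = 0.36875 V = 368.750 mV.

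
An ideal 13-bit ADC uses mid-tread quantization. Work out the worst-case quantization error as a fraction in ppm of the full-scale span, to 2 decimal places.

61.04 ppm

Rounding → worst-case error = ½ LSB = V_FS/2^14, so 1e+06/16384 = 61.0352 ppm of full scale.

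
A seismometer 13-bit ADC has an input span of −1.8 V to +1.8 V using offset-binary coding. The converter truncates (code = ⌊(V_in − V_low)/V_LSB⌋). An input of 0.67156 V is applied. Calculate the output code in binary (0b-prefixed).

Full-scale span = 3.6 V; LSB = 3.6/2^13 = 439.45 µV.
(V_in − V_low)/LSB = (0.67156 − (−1.8)) / 0.000439453 = 5624.172.
So the output code is 5624.
In binary (0b-prefixed): 0b1010111111000.

code 0b1010111111000 (decimal 5624)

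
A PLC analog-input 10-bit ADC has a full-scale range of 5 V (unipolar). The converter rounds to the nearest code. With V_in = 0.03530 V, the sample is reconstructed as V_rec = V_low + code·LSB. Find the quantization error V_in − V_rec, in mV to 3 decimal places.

1.120 mV

LSB = 5/2^10 = 4.883 mV.
Scaled input = 7.2294 LSBs, so code = 7.
V_rec = 0 + 7·0.00488281 = 0.034179688 V.
V_in − V_rec = 0.00112031 V = 1.120 mV.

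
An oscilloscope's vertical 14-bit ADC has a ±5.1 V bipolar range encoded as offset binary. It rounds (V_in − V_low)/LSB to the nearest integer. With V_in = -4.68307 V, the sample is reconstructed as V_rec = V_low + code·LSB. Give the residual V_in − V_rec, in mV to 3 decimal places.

One LSB is 10.2 V / 16384 = 0.623 mV.
(V_in − V_low)/LSB = (-4.68307 − (−5.1))/0.000622559 = 669.7040 → code 670 (round).
Code 670 maps back to (−5.1) + 670×0.000622559 V = -4.6828857 V.
Difference: -0.000184258 V → -0.184 mV.

-0.184 mV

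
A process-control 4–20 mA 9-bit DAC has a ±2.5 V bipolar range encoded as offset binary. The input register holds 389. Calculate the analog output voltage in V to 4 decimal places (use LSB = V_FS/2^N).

1.2988 V

LSB = 5 V / 2^9 = 9.766 mV.
V_out = (−2.5) + 389 × 0.00976562 V = 1.29883 V.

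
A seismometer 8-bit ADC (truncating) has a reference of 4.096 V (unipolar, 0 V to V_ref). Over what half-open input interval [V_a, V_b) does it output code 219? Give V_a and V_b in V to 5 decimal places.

LSB = 4.096/2^8 = 16.000 mV.
V_a = V_low + 219·LSB = 3.504 V; V_b = V_low + 220·LSB = 3.52 V.

[3.50400 V, 3.52000 V)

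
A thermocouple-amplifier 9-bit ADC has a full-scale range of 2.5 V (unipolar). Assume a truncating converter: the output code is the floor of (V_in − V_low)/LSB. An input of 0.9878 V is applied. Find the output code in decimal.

LSB = 2.5 V / 512 = 4.883 mV.
Input sits at 202.301 steps above V_low.
Floor → code 202.

code 202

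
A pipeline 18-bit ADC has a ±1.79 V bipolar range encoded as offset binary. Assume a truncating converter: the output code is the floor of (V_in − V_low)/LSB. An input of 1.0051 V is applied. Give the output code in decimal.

code 204670

LSB = 3.58 V / 262144 = 13.66 µV.
Input sits at 204670.026 steps above V_low.
Floor → code 204670.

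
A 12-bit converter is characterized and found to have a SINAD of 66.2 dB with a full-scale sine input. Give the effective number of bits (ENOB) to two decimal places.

10.70 bits

ENOB = (SINAD − 1.76) / 6.02 = (66.2 − 1.76)/6.02 = 10.704.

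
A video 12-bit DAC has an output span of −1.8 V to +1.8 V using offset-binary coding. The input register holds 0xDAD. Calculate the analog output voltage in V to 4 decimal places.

LSB = 3.6 V / 2^12 = 0.879 mV.
Code 0xDAD = 3501 decimal.
V_out = (−1.8) + 3501 × 0.000878906 V = 1.27705 V.

1.2771 V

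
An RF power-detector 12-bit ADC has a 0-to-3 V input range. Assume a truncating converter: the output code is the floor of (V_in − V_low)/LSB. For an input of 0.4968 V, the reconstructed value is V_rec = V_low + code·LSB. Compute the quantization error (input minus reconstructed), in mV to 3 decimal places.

0.218 mV

Step size: 3 V ÷ 2^12 = 0.732 mV.
(0.4968 − 0)/0.000732422 = 678.2976; ⌊·⌋ gives code 678.
Reconstructed: 0.49658203 V.
Error = 0.4968 − 0.49658203 = 0.000217969 V = 0.218 mV.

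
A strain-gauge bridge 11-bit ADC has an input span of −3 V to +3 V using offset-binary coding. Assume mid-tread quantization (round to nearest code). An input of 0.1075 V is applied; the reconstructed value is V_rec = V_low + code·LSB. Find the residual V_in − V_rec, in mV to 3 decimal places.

-0.898 mV

One LSB is 6 V / 2048 = 2.930 mV.
Scaled input = 1060.6933 LSBs, so code = 1061.
Code 1061 maps back to (−3) + 1061×0.00292969 V = 0.10839844 V.
Error = 0.1075 − 0.10839844 = -0.000898438 V = -0.898 mV.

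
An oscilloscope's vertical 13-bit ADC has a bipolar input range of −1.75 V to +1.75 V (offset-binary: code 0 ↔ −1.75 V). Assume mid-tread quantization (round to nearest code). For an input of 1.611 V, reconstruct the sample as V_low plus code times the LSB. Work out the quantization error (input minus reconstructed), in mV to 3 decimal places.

-0.145 mV

Step size: 3.5 V ÷ 2^13 = 427.25 µV.
(V_in − V_low)/LSB = (1.611 − (−1.75))/0.000427246 = 7866.6606 → code 7867 (round).
Reconstructed: 1.611145 V.
Difference: -0.00014502 V → -0.145 mV.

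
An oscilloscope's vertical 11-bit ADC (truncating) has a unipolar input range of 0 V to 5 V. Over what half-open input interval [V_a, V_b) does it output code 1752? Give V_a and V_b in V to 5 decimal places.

LSB = 5/2^11 = 2.441 mV.
V_a = V_low + 1752·LSB = 4.27734 V; V_b = V_low + 1753·LSB = 4.27979 V.

[4.27734 V, 4.27979 V)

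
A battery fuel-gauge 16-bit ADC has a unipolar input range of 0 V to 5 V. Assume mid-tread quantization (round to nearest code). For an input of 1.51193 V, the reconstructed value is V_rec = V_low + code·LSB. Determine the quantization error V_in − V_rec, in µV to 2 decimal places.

12.89 µV

Step size: 5 V ÷ 2^16 = 76.29 µV.
(V_in − V_low)/LSB = (1.51193 − 0)/7.62939e-05 = 19817.1689 → code 19817 (round).
Code 19817 maps back to 0 + 19817×7.62939e-05 V = 1.5119171 V.
Error = 1.51193 − 1.5119171 = 1.28857e-05 V = 12.89 µV.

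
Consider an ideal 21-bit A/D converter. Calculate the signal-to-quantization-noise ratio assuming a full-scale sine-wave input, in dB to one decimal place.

SNR ≈ 6.02·N + 1.76 dB = 6.02·21 + 1.76 = 128.18 dB.

128.2 dB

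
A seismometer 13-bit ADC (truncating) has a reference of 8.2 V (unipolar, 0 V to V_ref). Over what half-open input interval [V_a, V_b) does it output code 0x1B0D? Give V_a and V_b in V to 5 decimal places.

[6.93176 V, 6.93276 V)

LSB = 8.2/2^13 = 1.001 mV.
Code 0x1B0D = 6925 decimal.
V_a = V_low + 6925·LSB = 6.93176 V; V_b = V_low + 6926·LSB = 6.93276 V.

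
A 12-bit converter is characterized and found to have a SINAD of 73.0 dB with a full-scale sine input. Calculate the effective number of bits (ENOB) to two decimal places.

11.83 bits

ENOB = (SINAD − 1.76) / 6.02 = (73.0 − 1.76)/6.02 = 11.834.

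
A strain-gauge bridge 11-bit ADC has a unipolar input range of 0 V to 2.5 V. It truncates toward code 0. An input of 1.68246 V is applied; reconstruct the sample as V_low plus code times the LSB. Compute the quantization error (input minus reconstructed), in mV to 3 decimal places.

0.331 mV

One LSB is 2.5 V / 2048 = 1.221 mV.
(V_in − V_low)/LSB = (1.68246 − 0)/0.0012207 = 1378.2712 → code 1378 (floor).
V_rec = 0 + 1378·0.0012207 = 1.6821289 V.
Difference: 0.000331094 V → 0.331 mV.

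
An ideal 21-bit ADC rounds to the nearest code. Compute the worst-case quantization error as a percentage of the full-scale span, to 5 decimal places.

0.00002 %

Rounding → worst-case error = ½ LSB = V_FS/2^22, so 100/4194304 = 2.38419e-05 % of full scale.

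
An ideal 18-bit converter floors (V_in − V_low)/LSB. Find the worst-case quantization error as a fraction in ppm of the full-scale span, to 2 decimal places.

3.81 ppm

Truncating → worst-case error = 1 LSB = V_FS/2^18, so 1e+06/262144 = 3.8147 ppm of full scale.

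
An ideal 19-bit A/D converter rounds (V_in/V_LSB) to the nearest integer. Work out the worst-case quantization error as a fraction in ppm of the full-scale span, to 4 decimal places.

Rounding → worst-case error = ½ LSB = V_FS/2^20, so 1e+06/1048576 = 0.953674 ppm of full scale.

0.9537 ppm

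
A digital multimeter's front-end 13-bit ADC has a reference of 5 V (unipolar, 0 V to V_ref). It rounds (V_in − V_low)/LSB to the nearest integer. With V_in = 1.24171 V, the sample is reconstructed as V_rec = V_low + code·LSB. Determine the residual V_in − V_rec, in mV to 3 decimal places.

Step size: 5 V ÷ 2^13 = 0.610 mV.
(1.24171 − 0)/0.000610352 = 2034.4177; round gives code 2034.
Code 2034 maps back to 0 + 2034×0.000610352 V = 1.2414551 V.
V_in − V_rec = 0.000254922 V = 0.255 mV.

0.255 mV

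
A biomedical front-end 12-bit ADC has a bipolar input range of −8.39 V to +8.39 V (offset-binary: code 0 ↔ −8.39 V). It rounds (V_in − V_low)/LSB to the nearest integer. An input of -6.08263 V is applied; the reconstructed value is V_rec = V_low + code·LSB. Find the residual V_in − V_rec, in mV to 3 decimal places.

LSB = 16.78/2^12 = 4.097 mV.
(-6.08263 − (−8.39))/0.00409668 = 563.2293; round gives code 563.
Reconstructed: -6.0835693 V.
V_in − V_rec = 0.000939336 V = 0.939 mV.

0.939 mV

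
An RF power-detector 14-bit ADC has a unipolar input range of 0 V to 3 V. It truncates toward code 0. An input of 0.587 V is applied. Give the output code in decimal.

code 3205

LSB = 3 V / 16384 = 183.11 µV.
(V_in − V_low)/LSB = (0.587 − 0) / 0.000183105 = 3205.803.
So the output code is 3205.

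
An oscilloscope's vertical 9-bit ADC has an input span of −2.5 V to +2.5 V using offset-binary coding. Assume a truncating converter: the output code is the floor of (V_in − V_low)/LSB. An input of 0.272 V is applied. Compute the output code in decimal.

code 283

LSB = 5 V / 512 = 9.766 mV.
Input sits at 283.853 steps above V_low.
⌊·⌋(283.853) = 283.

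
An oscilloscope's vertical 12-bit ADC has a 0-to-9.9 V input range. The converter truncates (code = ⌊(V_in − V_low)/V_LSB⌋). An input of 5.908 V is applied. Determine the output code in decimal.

With 4096 levels over 9.9 V, one step is 2.417 mV.
(V_in − V_low)/LSB = (5.908 − 0) / 0.00241699 = 2444.360.
So the output code is 2444.

code 2444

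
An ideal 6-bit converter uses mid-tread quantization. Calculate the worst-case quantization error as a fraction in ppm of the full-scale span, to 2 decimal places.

7812.50 ppm

Rounding → worst-case error = ½ LSB = V_FS/2^7, so 1e+06/128 = 7812.5 ppm of full scale.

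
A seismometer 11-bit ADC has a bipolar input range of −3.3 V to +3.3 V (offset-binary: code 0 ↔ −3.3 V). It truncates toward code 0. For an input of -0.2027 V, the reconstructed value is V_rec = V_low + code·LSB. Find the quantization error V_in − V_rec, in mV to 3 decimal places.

Step size: 6.6 V ÷ 2^11 = 3.223 mV.
(V_in − V_low)/LSB = (-0.2027 − (−3.3))/0.00322266 = 961.1016 → code 961 (floor).
Reconstructed: -0.20302734 V.
Difference: 0.000327344 V → 0.327 mV.

0.327 mV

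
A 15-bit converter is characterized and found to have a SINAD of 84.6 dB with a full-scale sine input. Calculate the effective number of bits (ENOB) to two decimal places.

ENOB = (SINAD − 1.76) / 6.02 = (84.6 − 1.76)/6.02 = 13.761.

13.76 bits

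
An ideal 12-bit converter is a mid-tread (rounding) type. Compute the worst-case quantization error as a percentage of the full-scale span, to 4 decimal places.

0.0122 %

Rounding → worst-case error = ½ LSB = V_FS/2^13, so 100/8192 = 0.012207 % of full scale.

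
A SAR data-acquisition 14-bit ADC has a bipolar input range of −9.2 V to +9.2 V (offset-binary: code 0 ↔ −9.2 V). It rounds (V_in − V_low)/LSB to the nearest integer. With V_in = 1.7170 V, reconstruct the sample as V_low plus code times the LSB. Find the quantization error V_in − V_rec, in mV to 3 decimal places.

-0.139 mV

One LSB is 18.4 V / 16384 = 1.123 mV.
(1.7170 − (−9.2))/0.00112305 = 9720.8765; round gives code 9721.
V_rec = (−9.2) + 9721·0.00112305 = 1.7171387 V.
Error = 1.7170 − 1.7171387 = -0.000138672 V = -0.139 mV.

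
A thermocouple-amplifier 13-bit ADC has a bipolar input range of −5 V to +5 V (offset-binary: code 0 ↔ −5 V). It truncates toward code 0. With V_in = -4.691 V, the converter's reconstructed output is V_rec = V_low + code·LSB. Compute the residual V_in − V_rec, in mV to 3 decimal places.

0.162 mV

Step size: 10 V ÷ 2^13 = 1.221 mV.
(V_in − V_low)/LSB = (-4.691 − (−5))/0.0012207 = 253.1328 → code 253 (floor).
Code 253 maps back to (−5) + 253×0.0012207 V = -4.6911621 V.
Error = -4.691 − (−4.6911621) = 0.000162109 V = 0.162 mV.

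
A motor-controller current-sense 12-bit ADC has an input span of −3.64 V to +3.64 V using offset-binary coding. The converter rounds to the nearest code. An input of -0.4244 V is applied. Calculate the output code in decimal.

With 4096 levels over 7.28 V, one step is 1.777 mV.
(-0.4244 − (−3.64)) / 0.00177734 = 1809.217 LSBs.
So the output code is 1809.

code 1809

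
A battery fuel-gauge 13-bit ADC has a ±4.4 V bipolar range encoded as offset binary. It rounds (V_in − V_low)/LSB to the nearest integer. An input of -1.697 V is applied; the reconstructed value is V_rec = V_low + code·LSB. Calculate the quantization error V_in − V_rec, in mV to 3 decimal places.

Step size: 8.8 V ÷ 2^13 = 1.074 mV.
(V_in − V_low)/LSB = (-1.697 − (−4.4))/0.00107422 = 2516.2473 → code 2516 (round).
Reconstructed: -1.6972656 V.
Difference: 0.000265625 V → 0.266 mV.

0.266 mV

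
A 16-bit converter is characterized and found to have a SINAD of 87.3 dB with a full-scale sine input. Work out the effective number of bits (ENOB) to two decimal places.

ENOB = (SINAD − 1.76) / 6.02 = (87.3 − 1.76)/6.02 = 14.209.

14.21 bits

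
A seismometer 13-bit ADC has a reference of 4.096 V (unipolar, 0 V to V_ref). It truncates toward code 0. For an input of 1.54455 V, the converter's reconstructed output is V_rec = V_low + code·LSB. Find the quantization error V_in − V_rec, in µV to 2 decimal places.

One LSB is 4.096 V / 8192 = 0.500 mV.
Scaled input = 3089.1000 LSBs, so code = 3089.
Reconstructed: 1.5445 V.
Difference: 5e-05 V → 50.00 µV.

50.00 µV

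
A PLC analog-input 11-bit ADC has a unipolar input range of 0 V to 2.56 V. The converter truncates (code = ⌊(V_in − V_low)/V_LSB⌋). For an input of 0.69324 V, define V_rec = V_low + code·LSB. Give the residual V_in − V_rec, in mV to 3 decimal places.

One LSB is 2.56 V / 2048 = 1.250 mV.
(0.69324 − 0)/0.00125 = 554.5920; ⌊·⌋ gives code 554.
V_rec = 0 + 554·0.00125 = 0.6925 V.
Error = 0.69324 − 0.6925 = 0.00074 V = 0.740 mV.

0.740 mV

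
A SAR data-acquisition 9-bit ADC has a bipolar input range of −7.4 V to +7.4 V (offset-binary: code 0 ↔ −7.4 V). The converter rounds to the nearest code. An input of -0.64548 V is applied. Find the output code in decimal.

code 234

Full-scale span = 14.8 V; LSB = 14.8/2^9 = 28.906 mV.
Input sits at 233.670 steps above V_low.
So the output code is 234.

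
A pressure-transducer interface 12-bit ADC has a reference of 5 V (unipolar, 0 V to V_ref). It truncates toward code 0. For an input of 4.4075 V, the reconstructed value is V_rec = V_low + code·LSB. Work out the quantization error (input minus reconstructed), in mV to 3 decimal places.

0.762 mV

One LSB is 5 V / 4096 = 1.221 mV.
(V_in − V_low)/LSB = (4.4075 − 0)/0.0012207 = 3610.6240 → code 3610 (floor).
Code 3610 maps back to 0 + 3610×0.0012207 V = 4.4067383 V.
Difference: 0.000761719 V → 0.762 mV.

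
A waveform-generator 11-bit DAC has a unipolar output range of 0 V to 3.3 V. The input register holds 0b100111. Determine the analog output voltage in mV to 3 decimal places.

62.842 mV

LSB = 3.3 V / 2^11 = 1.611 mV.
Code 0b100111 = 39 decimal.
V_out = 0 + 39 × 0.00161133 V = 0.0628418 V.
= 62.842 mV.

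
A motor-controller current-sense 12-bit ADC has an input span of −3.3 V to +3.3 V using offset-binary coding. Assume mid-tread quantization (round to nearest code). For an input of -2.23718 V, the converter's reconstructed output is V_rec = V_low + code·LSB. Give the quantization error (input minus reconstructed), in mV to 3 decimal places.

LSB = 6.6/2^12 = 1.611 mV.
(V_in − V_low)/LSB = (-2.23718 − (−3.3))/0.00161133 = 659.5925 → code 660 (round).
Reconstructed: -2.2365234 V.
Error = -2.23718 − (−2.2365234) = -0.000656563 V = -0.657 mV.

-0.657 mV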